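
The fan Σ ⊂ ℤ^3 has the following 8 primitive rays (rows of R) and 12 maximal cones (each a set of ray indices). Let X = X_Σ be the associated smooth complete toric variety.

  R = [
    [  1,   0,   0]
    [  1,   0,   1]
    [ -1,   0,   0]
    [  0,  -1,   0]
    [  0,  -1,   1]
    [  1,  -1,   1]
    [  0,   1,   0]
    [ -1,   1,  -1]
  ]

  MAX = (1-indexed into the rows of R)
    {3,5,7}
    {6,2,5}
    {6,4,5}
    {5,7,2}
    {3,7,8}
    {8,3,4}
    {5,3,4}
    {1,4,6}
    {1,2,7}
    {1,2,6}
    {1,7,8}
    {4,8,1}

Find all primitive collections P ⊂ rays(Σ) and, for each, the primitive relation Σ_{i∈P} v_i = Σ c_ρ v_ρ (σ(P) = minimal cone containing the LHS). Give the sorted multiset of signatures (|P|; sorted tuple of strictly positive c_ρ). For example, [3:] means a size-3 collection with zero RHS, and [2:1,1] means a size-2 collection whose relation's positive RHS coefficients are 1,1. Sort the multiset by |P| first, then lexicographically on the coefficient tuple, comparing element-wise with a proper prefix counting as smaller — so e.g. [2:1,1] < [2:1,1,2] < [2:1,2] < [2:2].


Minimal non-faces — 10 found among 8 rays, 12 max cones:

  {1,3}:  v_{1} + v_{3} = 0 ; sig = [2:]
  {4,7}:  v_{4} + v_{7} = 0 ; sig = [2:]
  {6,8}:  v_{6} + v_{8} = 0 ; sig = [2:]
  {1,5}:  v_{1} + v_{5} = v_{6} ; sig = [2:1]
  {2,4}:  v_{2} + v_{4} = v_{6} ; sig = [2:1]
  {2,8}:  v_{2} + v_{8} = v_{7} ; sig = [2:1]
  {3,6}:  v_{3} + v_{6} = v_{5} ; sig = [2:1]
  {5,8}:  v_{5} + v_{8} = v_{3} ; sig = [2:1]
  {6,7}:  v_{6} + v_{7} = v_{2} ; sig = [2:1]
  {2,3}:  v_{2} + v_{3} = v_{5} + v_{7} ; sig = [2:1,1]

Signatures (|P|; sorted positive RHS coefficients), sorted:
    |P|=2: 10 collections, coeffs (), (), (), (1), (1), (1), (1), (1), (1), (1,1)


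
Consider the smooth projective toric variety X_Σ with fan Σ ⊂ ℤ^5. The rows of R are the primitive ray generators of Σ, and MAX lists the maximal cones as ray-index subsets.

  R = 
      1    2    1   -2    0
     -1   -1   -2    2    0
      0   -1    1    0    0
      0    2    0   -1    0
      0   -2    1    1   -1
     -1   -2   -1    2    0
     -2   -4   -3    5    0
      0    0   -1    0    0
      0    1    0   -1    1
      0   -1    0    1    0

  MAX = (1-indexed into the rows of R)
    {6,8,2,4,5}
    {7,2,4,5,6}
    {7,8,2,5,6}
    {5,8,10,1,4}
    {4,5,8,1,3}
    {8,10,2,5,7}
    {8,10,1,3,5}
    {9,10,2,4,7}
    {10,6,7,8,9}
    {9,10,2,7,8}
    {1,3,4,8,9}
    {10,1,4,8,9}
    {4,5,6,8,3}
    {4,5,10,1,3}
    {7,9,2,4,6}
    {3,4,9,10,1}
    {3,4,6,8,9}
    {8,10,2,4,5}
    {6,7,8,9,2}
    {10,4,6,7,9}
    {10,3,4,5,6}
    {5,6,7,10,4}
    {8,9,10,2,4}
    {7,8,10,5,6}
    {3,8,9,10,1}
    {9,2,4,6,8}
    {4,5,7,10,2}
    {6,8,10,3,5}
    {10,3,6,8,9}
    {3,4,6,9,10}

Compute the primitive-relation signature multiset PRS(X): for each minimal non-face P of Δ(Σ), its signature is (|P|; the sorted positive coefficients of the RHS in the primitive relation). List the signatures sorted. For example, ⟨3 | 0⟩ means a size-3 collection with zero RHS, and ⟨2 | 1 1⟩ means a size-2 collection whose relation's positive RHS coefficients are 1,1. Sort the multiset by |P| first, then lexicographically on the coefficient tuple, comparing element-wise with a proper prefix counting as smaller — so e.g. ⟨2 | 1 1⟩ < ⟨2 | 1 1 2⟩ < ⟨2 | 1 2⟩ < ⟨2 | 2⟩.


|primitive collections| = 10. Relations:

  P = {1,6}:  v_{1} + v_{6} = 0 ; sig = ⟨2 | 0⟩
  P = {2,3}:  v_{2} + v_{3} = v_{6} ; sig = ⟨2 | 1⟩
  P = {5,9}:  v_{5} + v_{9} = v_{3} ; sig = ⟨2 | 1⟩
  P = {1,7}:  v_{1} + v_{7} = v_{2} + v_{10} ; sig = ⟨2 | 1 1⟩
  P = {1,2}:  v_{1} + v_{2} = v_{4} + v_{8} + v_{10} ; sig = ⟨2 | 1 1 1⟩
  P = {3,7}:  v_{3} + v_{7} = 2·v_{6} + v_{10} ; sig = ⟨2 | 1 2⟩
  P = {2,6,10}:  v_{2} + v_{6} + v_{10} = v_{7} ; sig = ⟨3 | 1⟩
  P = {4,7,8}:  v_{4} + v_{7} + v_{8} = 2·v_{2} ; sig = ⟨3 | 2⟩
  P = {3,4,8,10}:  v_{3} + v_{4} + v_{8} + v_{10} = 0 ; sig = ⟨4 | 0⟩
  P = {4,6,8,10}:  v_{4} + v_{6} + v_{8} + v_{10} = v_{2} ; sig = ⟨4 | 1⟩

so the primitive-relation signature multiset is
    ⟨2 | 0⟩
    ⟨2 | 1⟩
    ⟨2 | 1⟩
    ⟨2 | 1 1⟩
    ⟨2 | 1 1 1⟩
    ⟨2 | 1 2⟩
    ⟨3 | 1⟩
    ⟨3 | 2⟩
    ⟨4 | 0⟩
    ⟨4 | 1⟩


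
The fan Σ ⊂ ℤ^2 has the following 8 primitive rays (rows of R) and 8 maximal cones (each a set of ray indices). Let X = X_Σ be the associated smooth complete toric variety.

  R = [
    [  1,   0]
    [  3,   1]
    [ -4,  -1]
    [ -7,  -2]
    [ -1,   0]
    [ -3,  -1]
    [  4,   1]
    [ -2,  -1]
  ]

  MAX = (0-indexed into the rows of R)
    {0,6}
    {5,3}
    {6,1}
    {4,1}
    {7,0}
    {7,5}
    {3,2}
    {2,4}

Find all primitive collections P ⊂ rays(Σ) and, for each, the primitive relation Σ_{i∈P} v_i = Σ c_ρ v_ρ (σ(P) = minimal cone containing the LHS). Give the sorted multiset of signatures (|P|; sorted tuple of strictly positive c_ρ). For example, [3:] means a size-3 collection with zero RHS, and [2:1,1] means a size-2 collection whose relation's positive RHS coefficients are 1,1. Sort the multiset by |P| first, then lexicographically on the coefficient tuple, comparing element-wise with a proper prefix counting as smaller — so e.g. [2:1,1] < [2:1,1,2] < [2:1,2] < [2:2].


The 20 primitive collections of Σ (r=8, n=2):

  P={0,4}:  v_{0} + v_{4} = 0 — sig = [2:]
  P={1,5}:  v_{1} + v_{5} = 0 — sig = [2:]
  P={2,6}:  v_{2} + v_{6} = 0 — sig = [2:]
  P={0,1}:  v_{0} + v_{1} = v_{6} — sig = [2:1]
  P={0,2}:  v_{0} + v_{2} = v_{5} — sig = [2:1]
  P={0,5}:  v_{0} + v_{5} = v_{7} — sig = [2:1]
  P={1,2}:  v_{1} + v_{2} = v_{4} — sig = [2:1]
  P={1,3}:  v_{1} + v_{3} = v_{2} — sig = [2:1]
  P={1,7}:  v_{1} + v_{7} = v_{0} — sig = [2:1]
  P={2,5}:  v_{2} + v_{5} = v_{3} — sig = [2:1]
  P={3,6}:  v_{3} + v_{6} = v_{5} — sig = [2:1]
  P={4,5}:  v_{4} + v_{5} = v_{2} — sig = [2:1]
  P={4,6}:  v_{4} + v_{6} = v_{1} — sig = [2:1]
  P={4,7}:  v_{4} + v_{7} = v_{5} — sig = [2:1]
  P={5,6}:  v_{5} + v_{6} = v_{0} — sig = [2:1]
  P={0,3}:  v_{0} + v_{3} = 2·v_{5} — sig = [2:2]
  P={2,7}:  v_{2} + v_{7} = 2·v_{5} — sig = [2:2]
  P={3,4}:  v_{3} + v_{4} = 2·v_{2} — sig = [2:2]
  P={6,7}:  v_{6} + v_{7} = 2·v_{0} — sig = [2:2]
  P={3,7}:  v_{3} + v_{7} = 3·v_{5} — sig = [2:3]

Hence PRS(X_Σ) =
    |P|=2: 20 collections, coeffs (), (), (), (1), (1), (1), (1), (1), (1), (1), (1), (1), (1), (1), (1), (2), (2), (2), (2), (3)


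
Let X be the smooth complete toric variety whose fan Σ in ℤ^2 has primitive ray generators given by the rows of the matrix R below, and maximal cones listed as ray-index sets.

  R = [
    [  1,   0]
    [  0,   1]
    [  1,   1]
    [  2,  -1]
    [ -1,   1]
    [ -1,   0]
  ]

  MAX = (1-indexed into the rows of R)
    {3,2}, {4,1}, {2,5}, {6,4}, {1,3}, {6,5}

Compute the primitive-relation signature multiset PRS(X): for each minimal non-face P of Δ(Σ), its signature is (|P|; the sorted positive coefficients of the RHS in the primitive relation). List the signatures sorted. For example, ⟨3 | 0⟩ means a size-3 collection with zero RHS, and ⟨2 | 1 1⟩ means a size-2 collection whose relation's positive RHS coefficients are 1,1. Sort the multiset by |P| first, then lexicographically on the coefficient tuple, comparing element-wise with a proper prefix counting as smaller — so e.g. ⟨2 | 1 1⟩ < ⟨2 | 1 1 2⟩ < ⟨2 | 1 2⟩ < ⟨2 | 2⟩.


Σ has 9 primitive collections:

  {1,6}:  v_{1} + v_{6} = 0  ⇒ sig = ⟨2 | 0⟩
  {1,2}:  v_{1} + v_{2} = v_{3}  ⇒ sig = ⟨2 | 1⟩
  {1,5}:  v_{1} + v_{5} = v_{2}  ⇒ sig = ⟨2 | 1⟩
  {2,6}:  v_{2} + v_{6} = v_{5}  ⇒ sig = ⟨2 | 1⟩
  {3,6}:  v_{3} + v_{6} = v_{2}  ⇒ sig = ⟨2 | 1⟩
  {4,5}:  v_{4} + v_{5} = v_{1}  ⇒ sig = ⟨2 | 1⟩
  {2,4}:  v_{2} + v_{4} = 2·v_{1}  ⇒ sig = ⟨2 | 2⟩
  {3,5}:  v_{3} + v_{5} = 2·v_{2}  ⇒ sig = ⟨2 | 2⟩
  {3,4}:  v_{3} + v_{4} = 3·v_{1}  ⇒ sig = ⟨2 | 3⟩

Hence PRS(X_Σ) =
{ ⟨2 | 0⟩,  ⟨2 | 1⟩ ×5,  ⟨2 | 2⟩ ×2,  ⟨2 | 3⟩ }


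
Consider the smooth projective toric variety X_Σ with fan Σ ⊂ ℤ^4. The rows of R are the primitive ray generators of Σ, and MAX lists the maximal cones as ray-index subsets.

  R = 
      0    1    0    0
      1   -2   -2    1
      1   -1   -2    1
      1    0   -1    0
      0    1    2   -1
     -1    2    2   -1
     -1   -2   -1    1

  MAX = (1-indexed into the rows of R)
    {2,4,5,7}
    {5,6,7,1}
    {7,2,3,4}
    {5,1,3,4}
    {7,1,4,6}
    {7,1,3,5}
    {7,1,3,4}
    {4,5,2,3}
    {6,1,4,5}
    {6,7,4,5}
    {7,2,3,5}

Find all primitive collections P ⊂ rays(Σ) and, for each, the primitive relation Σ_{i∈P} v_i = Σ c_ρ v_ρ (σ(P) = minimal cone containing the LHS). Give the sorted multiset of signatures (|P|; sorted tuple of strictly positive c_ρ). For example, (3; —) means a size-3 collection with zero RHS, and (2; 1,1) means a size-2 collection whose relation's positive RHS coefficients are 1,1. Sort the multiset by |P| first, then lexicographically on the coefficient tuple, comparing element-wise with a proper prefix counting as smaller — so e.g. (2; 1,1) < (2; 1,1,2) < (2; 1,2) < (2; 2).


Δ(Σ) — 7 vertices, 5 min non-faces:

  P = {2,6}:  v_{2} + v_{6} = 0  →  sig = (2; —)
  P = {1,2}:  v_{1} + v_{2} = v_{3}  →  sig = (2; 1)
  P = {3,6}:  v_{3} + v_{6} = v_{1}  →  sig = (2; 1)
  P = {1,4,5,7}:  v_{1} + v_{4} + v_{5} + v_{7} = 0  →  sig = (4; —)
  P = {3,4,5,7}:  v_{3} + v_{4} + v_{5} + v_{7} = v_{2}  →  sig = (4; 1)

Hence PRS(X_Σ) =
{ (2; —),  (2; 1) ×2,  (4; —),  (4; 1) }


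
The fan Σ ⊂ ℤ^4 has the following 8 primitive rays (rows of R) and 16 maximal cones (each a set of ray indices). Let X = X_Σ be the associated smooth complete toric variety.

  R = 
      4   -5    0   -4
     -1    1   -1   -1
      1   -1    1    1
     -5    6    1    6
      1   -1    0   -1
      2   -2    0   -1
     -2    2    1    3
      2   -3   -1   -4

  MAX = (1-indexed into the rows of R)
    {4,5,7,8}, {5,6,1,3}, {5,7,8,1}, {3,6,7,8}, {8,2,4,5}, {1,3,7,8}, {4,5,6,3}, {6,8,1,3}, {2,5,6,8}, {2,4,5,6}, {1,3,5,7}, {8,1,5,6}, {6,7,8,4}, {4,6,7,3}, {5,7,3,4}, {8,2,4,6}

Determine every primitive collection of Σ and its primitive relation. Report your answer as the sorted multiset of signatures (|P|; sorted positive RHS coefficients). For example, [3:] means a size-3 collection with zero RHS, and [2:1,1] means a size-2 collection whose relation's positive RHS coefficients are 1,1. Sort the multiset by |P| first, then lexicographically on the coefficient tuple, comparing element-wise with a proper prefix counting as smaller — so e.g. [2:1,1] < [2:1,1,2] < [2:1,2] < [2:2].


9 minimal non-faces of Δ(Σ) (on 8 rays):

  P={2,3}:  v_{2} + v_{3} = 0  ⟹  sig = [2:]
  P={1,2}:  v_{1} + v_{2} = v_{5} + v_{8}  ⟹  sig = [2:1,1]
  P={1,4}:  v_{1} + v_{4} = v_{5} + v_{7}  ⟹  sig = [2:1,1]
  P={2,7}:  v_{2} + v_{7} = v_{4} + v_{8}  ⟹  sig = [2:1,1]
  P={3,4,8}:  v_{3} + v_{4} + v_{8} = v_{7}  ⟹  sig = [3:1]
  P={3,5,8}:  v_{3} + v_{5} + v_{8} = v_{1}  ⟹  sig = [3:1]
  P={5,6,7}:  v_{5} + v_{6} + v_{7} = v_{3}  ⟹  sig = [3:1]
  P={1,6,7}:  v_{1} + v_{6} + v_{7} = 2·v_{3} + v_{8}  ⟹  sig = [3:1,2]
  P={4,5,6,8}:  v_{4} + v_{5} + v_{6} + v_{8} = 0  ⟹  sig = [4:]

so the primitive-relation signature multiset is
    [2:]
    [2:1,1]
    [2:1,1]
    [2:1,1]
    [3:1]
    [3:1]
    [3:1]
    [3:1,2]
    [4:]


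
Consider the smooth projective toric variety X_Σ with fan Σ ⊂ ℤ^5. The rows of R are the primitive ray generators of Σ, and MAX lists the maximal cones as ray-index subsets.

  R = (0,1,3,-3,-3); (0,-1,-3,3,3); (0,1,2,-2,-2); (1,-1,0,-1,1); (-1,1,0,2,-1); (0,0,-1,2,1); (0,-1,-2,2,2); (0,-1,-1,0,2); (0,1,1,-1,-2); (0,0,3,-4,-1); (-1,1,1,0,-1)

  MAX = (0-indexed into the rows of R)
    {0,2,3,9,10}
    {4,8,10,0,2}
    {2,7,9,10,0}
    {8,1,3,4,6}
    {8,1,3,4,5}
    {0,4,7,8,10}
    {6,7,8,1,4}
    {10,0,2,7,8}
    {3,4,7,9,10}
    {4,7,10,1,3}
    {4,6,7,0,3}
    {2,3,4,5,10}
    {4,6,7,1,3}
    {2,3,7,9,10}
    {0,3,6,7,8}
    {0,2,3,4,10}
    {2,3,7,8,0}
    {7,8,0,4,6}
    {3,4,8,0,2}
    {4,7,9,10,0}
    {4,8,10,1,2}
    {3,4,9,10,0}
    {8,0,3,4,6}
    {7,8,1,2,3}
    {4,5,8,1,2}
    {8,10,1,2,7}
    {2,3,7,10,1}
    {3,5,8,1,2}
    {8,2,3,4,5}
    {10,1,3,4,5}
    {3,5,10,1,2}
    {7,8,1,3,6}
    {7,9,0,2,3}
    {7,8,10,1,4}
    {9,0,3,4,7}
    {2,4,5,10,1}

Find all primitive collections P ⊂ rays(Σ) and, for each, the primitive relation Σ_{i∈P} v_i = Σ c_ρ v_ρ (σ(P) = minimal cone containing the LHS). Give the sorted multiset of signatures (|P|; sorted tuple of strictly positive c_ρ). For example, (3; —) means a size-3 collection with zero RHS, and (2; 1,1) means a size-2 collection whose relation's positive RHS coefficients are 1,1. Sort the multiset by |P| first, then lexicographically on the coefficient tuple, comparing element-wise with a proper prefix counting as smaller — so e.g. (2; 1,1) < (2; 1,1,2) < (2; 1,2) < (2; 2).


Primitive collections (17):

  {0,1}:  v_{0} + v_{1} = 0  so sig = (2; —)
  {2,6}:  v_{2} + v_{6} = 0  so sig = (2; —)
  {6,10}:  v_{6} + v_{10} = v_{4} + v_{7}  so sig = (2; 1,1)
  {0,5}:  v_{0} + v_{5} = v_{2} + v_{3} + v_{4}  so sig = (2; 1,1,1)
  {1,9}:  v_{1} + v_{9} = v_{3} + v_{7} + v_{10}  so sig = (2; 1,1,1)
  {5,6}:  v_{5} + v_{6} = v_{1} + v_{3} + v_{4}  so sig = (2; 1,1,1)
  {5,7}:  v_{5} + v_{7} = v_{1} + v_{3} + v_{10}  so sig = (2; 1,1,1)
  {8,9}:  v_{8} + v_{9} = v_{0} + v_{2} + v_{7}  so sig = (2; 1,1,1)
  {6,9}:  v_{6} + v_{9} = v_{0} + v_{3} + v_{4} + 2·v_{7}  so sig = (2; 1,1,1,2)
  {5,9}:  v_{5} + v_{9} = 2·v_{3} + 2·v_{10}  so sig = (2; 2,2)
  {2,4,7}:  v_{2} + v_{4} + v_{7} = v_{10}  so sig = (3; 1)
  {3,8,10}:  v_{3} + v_{8} + v_{10} = v_{2}  so sig = (3; 1)
  {2,4,9}:  v_{2} + v_{4} + v_{9} = v_{0} + v_{3} + 2·v_{10}  so sig = (3; 1,1,2)
  {5,8,10}:  v_{5} + v_{8} + v_{10} = v_{1} + 2·v_{2} + v_{4}  so sig = (3; 1,1,2)
  {3,4,7,8}:  v_{3} + v_{4} + v_{7} + v_{8} = 0  so sig = (4; —)
  {0,3,7,10}:  v_{0} + v_{3} + v_{7} + v_{10} = v_{9}  so sig = (4; 1)
  {1,2,3,4}:  v_{1} + v_{2} + v_{3} + v_{4} = v_{5}  so sig = (4; 1)

so the primitive-relation signature multiset is
[(2; —), (2; —), (2; 1,1), (2; 1,1,1), (2; 1,1,1), (2; 1,1,1), (2; 1,1,1), (2; 1,1,1), (2; 1,1,1,2), (2; 2,2), (3; 1), (3; 1), (3; 1,1,2), (3; 1,1,2), (4; —), (4; 1), (4; 1)]


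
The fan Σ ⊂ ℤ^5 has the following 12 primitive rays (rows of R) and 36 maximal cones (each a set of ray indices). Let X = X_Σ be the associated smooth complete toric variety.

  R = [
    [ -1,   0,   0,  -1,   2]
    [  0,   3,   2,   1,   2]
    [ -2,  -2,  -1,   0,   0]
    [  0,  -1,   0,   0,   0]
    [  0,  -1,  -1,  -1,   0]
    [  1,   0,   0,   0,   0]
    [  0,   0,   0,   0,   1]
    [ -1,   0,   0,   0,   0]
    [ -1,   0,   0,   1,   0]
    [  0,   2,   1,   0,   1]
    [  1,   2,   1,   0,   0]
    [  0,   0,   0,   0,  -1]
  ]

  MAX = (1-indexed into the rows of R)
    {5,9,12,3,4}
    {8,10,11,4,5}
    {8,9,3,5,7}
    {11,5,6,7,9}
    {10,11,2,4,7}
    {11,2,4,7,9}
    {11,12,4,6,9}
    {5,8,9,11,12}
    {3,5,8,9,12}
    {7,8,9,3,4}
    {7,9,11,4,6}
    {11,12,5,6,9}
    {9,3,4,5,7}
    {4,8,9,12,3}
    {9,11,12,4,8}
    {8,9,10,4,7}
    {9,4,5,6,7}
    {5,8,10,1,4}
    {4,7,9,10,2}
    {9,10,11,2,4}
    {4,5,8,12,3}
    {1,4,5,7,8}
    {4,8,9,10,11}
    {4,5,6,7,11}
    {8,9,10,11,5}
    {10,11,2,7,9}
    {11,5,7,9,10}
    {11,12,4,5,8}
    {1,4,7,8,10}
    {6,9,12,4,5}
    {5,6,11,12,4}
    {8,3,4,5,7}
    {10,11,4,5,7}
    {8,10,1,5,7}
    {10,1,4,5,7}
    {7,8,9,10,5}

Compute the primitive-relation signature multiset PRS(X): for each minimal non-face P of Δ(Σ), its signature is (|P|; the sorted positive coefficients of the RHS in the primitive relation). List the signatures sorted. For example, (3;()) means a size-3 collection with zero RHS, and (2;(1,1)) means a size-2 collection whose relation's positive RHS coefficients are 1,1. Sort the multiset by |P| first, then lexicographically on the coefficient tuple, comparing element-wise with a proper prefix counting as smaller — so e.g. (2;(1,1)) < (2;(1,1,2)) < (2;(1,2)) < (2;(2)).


The 24 primitive collections of Σ (r=12, n=5):

  • {6,8}:  v_{6} + v_{8} = 0  ⇒ sig = (2;())
  • {7,12}:  v_{7} + v_{12} = 0  ⇒ sig = (2;())
  • {3,11}:  v_{3} + v_{11} = v_{8}  ⇒ sig = (2;(1))
  • {2,5}:  v_{2} + v_{5} = v_{7} + v_{10}  ⇒ sig = (2;(1,1))
  • {6,10}:  v_{6} + v_{10} = v_{7} + v_{11}  ⇒ sig = (2;(1,1))
  • {10,12}:  v_{10} + v_{12} = v_{8} + v_{11}  ⇒ sig = (2;(1,1))
  • {3,6}:  v_{3} + v_{6} = v_{4} + v_{5} + v_{9}  ⇒ sig = (2;(1,1,1))
  • {1,6}:  v_{1} + v_{6} = v_{4} + v_{5} + v_{7} + v_{10}  ⇒ sig = (2;(1,1,1,1))
  • {1,12}:  v_{1} + v_{12} = v_{4} + v_{5} + v_{8} + v_{10}  ⇒ sig = (2;(1,1,1,1))
  • {2,12}:  v_{2} + v_{12} = v_{4} + v_{9} + v_{10} + v_{11}  ⇒ sig = (2;(1,1,1,1))
  • {2,3}:  v_{2} + v_{3} = v_{4} + v_{7} + v_{8} + v_{9} + v_{10}  ⇒ sig = (2;(1,1,1,1,1))
  • {1,11}:  v_{1} + v_{11} = v_{4} + v_{5} + 2·v_{10}  ⇒ sig = (2;(1,1,2))
  • {2,8}:  v_{2} + v_{8} = v_{4} + v_{9} + 2·v_{10}  ⇒ sig = (2;(1,1,2))
  • {1,2}:  v_{1} + v_{2} = v_{4} + 2·v_{7} + v_{8} + 2·v_{10}  ⇒ sig = (2;(1,1,2,2))
  • {2,6}:  v_{2} + v_{6} = v_{4} + 2·v_{7} + v_{9} + 2·v_{11}  ⇒ sig = (2;(1,1,2,2))
  • {1,3}:  v_{1} + v_{3} = v_{4} + v_{5} + 2·v_{7} + 3·v_{8}  ⇒ sig = (2;(1,1,2,3))
  • {3,10}:  v_{3} + v_{10} = v_{7} + 2·v_{8}  ⇒ sig = (2;(1,2))
  • {1,9}:  v_{1} + v_{9} = 2·v_{7} + 2·v_{8}  ⇒ sig = (2;(2,2))
  • {7,8,11}:  v_{7} + v_{8} + v_{11} = v_{10}  ⇒ sig = (3;(1))
  • {4,5,9,11}:  v_{4} + v_{5} + v_{9} + v_{11} = 0  ⇒ sig = (4;())
  • {4,5,8,9}:  v_{4} + v_{5} + v_{8} + v_{9} = v_{3}  ⇒ sig = (4;(1))
  • {4,5,9,10}:  v_{4} + v_{5} + v_{9} + v_{10} = v_{7} + v_{8}  ⇒ sig = (4;(1,1))
  • {4,5,7,8,10}:  v_{4} + v_{5} + v_{7} + v_{8} + v_{10} = v_{1}  ⇒ sig = (5;(1))
  • {4,7,9,10,11}:  v_{4} + v_{7} + v_{9} + v_{10} + v_{11} = v_{2}  ⇒ sig = (5;(1))

Sorted signature multiset PRS(X):
    (2;())
    (2;())
    (2;(1))
    (2;(1,1))
    (2;(1,1))
    (2;(1,1))
    (2;(1,1,1))
    (2;(1,1,1,1))
    (2;(1,1,1,1))
    (2;(1,1,1,1))
    (2;(1,1,1,1,1))
    (2;(1,1,2))
    (2;(1,1,2))
    (2;(1,1,2,2))
    (2;(1,1,2,2))
    (2;(1,1,2,3))
    (2;(1,2))
    (2;(2,2))
    (3;(1))
    (4;())
    (4;(1))
    (4;(1,1))
    (5;(1))
    (5;(1))


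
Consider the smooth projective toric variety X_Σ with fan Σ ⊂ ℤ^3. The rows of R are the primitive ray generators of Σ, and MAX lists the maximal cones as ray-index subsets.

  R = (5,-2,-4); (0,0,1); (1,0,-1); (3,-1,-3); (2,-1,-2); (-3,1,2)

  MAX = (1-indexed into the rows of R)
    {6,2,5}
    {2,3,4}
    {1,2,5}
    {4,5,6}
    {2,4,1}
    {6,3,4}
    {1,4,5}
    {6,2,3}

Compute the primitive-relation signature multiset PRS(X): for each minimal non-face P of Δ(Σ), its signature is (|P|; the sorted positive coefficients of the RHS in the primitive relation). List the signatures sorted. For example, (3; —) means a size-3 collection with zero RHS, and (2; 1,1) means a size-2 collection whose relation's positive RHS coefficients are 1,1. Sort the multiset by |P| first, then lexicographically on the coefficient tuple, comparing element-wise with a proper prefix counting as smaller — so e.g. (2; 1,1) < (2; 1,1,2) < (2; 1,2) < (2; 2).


5 minimal non-faces of Δ(Σ) (on 6 rays):

  P={1,6}:  v_{1} + v_{6} = v_{5}  ⇒ sig = (2; 1)
  P={3,5}:  v_{3} + v_{5} = v_{4}  ⇒ sig = (2; 1)
  P={1,3}:  v_{1} + v_{3} = v_{2} + 2·v_{4}  ⇒ sig = (2; 1,2)
  P={2,4,6}:  v_{2} + v_{4} + v_{6} = 0  ⇒ sig = (3; —)
  P={2,4,5}:  v_{2} + v_{4} + v_{5} = v_{1}  ⇒ sig = (3; 1)

Signatures (|P|; sorted positive RHS coefficients), sorted:
    (2; 1)
    (2; 1)
    (2; 1,2)
    (3; —)
    (3; 1)


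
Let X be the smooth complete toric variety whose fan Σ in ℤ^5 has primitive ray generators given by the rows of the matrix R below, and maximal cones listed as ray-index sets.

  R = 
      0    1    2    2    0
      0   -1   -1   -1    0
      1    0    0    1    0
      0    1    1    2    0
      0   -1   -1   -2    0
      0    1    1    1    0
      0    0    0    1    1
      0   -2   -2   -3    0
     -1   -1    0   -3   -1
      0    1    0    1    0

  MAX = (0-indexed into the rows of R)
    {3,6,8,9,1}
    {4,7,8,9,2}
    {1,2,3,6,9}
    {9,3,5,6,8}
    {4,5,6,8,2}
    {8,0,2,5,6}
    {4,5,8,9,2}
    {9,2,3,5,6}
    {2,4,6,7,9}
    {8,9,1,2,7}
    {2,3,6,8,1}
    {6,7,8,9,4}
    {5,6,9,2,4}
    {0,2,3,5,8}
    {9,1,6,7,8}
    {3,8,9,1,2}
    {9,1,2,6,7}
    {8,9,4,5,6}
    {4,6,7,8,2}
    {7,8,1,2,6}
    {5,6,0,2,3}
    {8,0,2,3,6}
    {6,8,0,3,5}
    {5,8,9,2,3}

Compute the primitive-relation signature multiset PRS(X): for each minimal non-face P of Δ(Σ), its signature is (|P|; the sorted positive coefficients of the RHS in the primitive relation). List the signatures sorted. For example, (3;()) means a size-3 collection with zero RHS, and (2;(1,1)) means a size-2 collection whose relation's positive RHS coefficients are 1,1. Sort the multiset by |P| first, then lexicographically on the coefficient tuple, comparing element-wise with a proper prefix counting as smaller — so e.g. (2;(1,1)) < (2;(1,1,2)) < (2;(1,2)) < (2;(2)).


Δ(Σ) — 10 vertices, 11 min non-faces:

  P={1,5}:  v_{1} + v_{5} = 0 ; sig = (2;())
  P={3,4}:  v_{3} + v_{4} = 0 ; sig = (2;())
  P={1,4}:  v_{1} + v_{4} = v_{7} ; sig = (2;(1))
  P={3,7}:  v_{3} + v_{7} = v_{1} ; sig = (2;(1))
  P={5,7}:  v_{5} + v_{7} = v_{4} ; sig = (2;(1))
  P={0,9}:  v_{0} + v_{9} = v_{3} + v_{5} ; sig = (2;(1,1))
  P={0,7}:  v_{0} + v_{7} = v_{2} + v_{6} + v_{8} ; sig = (2;(1,1,1))
  P={0,1}:  v_{0} + v_{1} = v_{2} + v_{3} + v_{6} + v_{8} ; sig = (2;(1,1,1,1))
  P={0,4}:  v_{0} + v_{4} = v_{2} + v_{5} + v_{6} + v_{8} ; sig = (2;(1,1,1,1))
  P={2,6,8,9}:  v_{2} + v_{6} + v_{8} + v_{9} = 0 ; sig = (4;())
  P={2,3,5,6,8}:  v_{2} + v_{3} + v_{5} + v_{6} + v_{8} = v_{0} ; sig = (5;(1))

Sorted signature multiset PRS(X):
{ (2;()) ×2,  (2;(1)) ×3,  (2;(1,1)),  (2;(1,1,1)),  (2;(1,1,1,1)) ×2,  (4;()),  (5;(1)) }


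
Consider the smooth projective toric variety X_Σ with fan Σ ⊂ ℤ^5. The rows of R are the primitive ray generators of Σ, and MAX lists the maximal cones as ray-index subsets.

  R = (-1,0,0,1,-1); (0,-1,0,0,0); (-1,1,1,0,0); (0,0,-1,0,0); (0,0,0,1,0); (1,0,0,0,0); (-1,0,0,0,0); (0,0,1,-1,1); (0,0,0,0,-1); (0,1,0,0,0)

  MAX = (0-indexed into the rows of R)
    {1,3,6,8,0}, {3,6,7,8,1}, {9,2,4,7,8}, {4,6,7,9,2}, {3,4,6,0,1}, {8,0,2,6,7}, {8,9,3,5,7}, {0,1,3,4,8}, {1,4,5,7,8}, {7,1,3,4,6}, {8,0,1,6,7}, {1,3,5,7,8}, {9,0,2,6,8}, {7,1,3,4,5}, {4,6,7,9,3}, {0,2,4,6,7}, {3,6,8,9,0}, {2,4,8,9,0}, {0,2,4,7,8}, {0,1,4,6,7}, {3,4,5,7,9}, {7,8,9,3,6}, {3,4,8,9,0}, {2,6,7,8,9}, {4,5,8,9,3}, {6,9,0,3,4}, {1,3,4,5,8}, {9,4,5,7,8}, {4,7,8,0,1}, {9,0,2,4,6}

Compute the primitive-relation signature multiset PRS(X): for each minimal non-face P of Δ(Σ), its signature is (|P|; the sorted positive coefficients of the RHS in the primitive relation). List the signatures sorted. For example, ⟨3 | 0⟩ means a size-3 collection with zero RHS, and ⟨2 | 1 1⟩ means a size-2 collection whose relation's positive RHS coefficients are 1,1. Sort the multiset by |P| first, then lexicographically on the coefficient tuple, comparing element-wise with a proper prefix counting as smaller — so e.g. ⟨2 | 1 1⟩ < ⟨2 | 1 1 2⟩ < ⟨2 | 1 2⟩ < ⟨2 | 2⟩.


Primitive collections (10):

  • {1,9}:  v_{1} + v_{9} = 0  ⇒ sig = ⟨2 | 0⟩
  • {5,6}:  v_{5} + v_{6} = 0  ⇒ sig = ⟨2 | 0⟩
  • {0,5}:  v_{0} + v_{5} = v_{4} + v_{8}  ⇒ sig = ⟨2 | 1 1⟩
  • {1,2}:  v_{1} + v_{2} = v_{0} + v_{7}  ⇒ sig = ⟨2 | 1 1⟩
  • {2,3}:  v_{2} + v_{3} = v_{6} + v_{9}  ⇒ sig = ⟨2 | 1 1⟩
  • {2,5}:  v_{2} + v_{5} = v_{4} + v_{7} + v_{8} + v_{9}  ⇒ sig = ⟨2 | 1 1 1 1⟩
  • {0,3,7}:  v_{0} + v_{3} + v_{7} = v_{6}  ⇒ sig = ⟨3 | 1⟩
  • {0,7,9}:  v_{0} + v_{7} + v_{9} = v_{2}  ⇒ sig = ⟨3 | 1⟩
  • {4,6,8}:  v_{4} + v_{6} + v_{8} = v_{0}  ⇒ sig = ⟨3 | 1⟩
  • {3,4,7,8}:  v_{3} + v_{4} + v_{7} + v_{8} = 0  ⇒ sig = ⟨4 | 0⟩

Signatures (|P|; sorted positive RHS coefficients), sorted:
{ ⟨2 | 0⟩ ×2,  ⟨2 | 1 1⟩ ×3,  ⟨2 | 1 1 1 1⟩,  ⟨3 | 1⟩ ×3,  ⟨4 | 0⟩ }


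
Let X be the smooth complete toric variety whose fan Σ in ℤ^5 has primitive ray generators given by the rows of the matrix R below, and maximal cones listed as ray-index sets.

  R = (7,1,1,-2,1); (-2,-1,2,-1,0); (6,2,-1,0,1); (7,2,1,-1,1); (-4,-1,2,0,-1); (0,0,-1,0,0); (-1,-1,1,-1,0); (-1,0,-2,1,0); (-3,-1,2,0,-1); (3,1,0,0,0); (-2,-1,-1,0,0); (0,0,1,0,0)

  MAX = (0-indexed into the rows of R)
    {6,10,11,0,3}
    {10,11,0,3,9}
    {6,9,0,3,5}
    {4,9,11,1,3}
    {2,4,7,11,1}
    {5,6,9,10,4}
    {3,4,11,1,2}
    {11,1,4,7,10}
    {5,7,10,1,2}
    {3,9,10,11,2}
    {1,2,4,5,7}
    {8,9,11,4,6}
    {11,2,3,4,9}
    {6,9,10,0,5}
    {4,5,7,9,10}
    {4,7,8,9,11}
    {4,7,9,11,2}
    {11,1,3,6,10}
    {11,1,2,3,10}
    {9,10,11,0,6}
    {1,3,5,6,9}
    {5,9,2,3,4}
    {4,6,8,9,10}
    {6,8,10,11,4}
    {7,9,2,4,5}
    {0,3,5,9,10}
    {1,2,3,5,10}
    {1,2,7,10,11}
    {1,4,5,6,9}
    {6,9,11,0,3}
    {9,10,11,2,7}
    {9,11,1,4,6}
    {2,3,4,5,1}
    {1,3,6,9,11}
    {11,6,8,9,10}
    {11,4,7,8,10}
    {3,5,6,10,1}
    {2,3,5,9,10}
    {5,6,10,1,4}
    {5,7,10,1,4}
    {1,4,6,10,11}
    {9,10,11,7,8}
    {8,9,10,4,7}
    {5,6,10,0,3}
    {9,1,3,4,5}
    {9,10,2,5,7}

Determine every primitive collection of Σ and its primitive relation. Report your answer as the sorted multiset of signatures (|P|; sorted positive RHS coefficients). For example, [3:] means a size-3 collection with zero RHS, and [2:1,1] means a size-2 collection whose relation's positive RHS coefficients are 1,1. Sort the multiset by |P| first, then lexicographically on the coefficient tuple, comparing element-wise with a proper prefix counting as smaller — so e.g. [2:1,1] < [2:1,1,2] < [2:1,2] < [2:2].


Σ has 21 primitive collections:

  {5,11}:  v_{5} + v_{11} = 0  →  sig = [2:]
  {3,7}:  v_{3} + v_{7} = v_{2}  →  sig = [2:1]
  {6,7}:  v_{6} + v_{7} = v_{10}  →  sig = [2:1]
  {2,6}:  v_{2} + v_{6} = v_{3} + v_{10}  →  sig = [2:1,1]
  {2,8}:  v_{2} + v_{8} = v_{9} + v_{11}  →  sig = [2:1,1]
  {1,8}:  v_{1} + v_{8} = v_{4} + v_{6} + v_{11}  →  sig = [2:1,1,1]
  {5,8}:  v_{5} + v_{8} = v_{4} + v_{9} + v_{10}  →  sig = [2:1,1,1]
  {0,4}:  v_{0} + v_{4} = v_{1} + v_{6} + 2·v_{9}  →  sig = [2:1,1,2]
  {0,7}:  v_{0} + v_{7} = v_{3} + v_{9} + 2·v_{10}  →  sig = [2:1,1,2]
  {3,8}:  v_{3} + v_{8} = v_{1} + 2·v_{9} + v_{11}  →  sig = [2:1,1,2]
  {0,1}:  v_{0} + v_{1} = v_{3} + 2·v_{6}  →  sig = [2:1,2]
  {0,2}:  v_{0} + v_{2} = 2·v_{3} + v_{9} + 2·v_{10}  →  sig = [2:1,2,2]
  {0,8}:  v_{0} + v_{8} = 2·v_{6} + 2·v_{9} + v_{11}  →  sig = [2:1,2,2]
  {1,7,9}:  v_{1} + v_{7} + v_{9} = 0  →  sig = [3:]
  {2,4,10}:  v_{2} + v_{4} + v_{10} = 0  →  sig = [3:]
  {1,2,9}:  v_{1} + v_{2} + v_{9} = v_{3}  →  sig = [3:1]
  {1,9,10}:  v_{1} + v_{9} + v_{10} = v_{6}  →  sig = [3:1]
  {3,4,10}:  v_{3} + v_{4} + v_{10} = v_{1} + v_{9}  →  sig = [3:1,1]
  {3,4,6}:  v_{3} + v_{4} + v_{6} = 2·v_{1} + 2·v_{9}  →  sig = [3:2,2]
  {3,6,9,10}:  v_{3} + v_{6} + v_{9} + v_{10} = v_{0}  →  sig = [4:1]
  {4,9,10,11}:  v_{4} + v_{9} + v_{10} + v_{11} = v_{8}  →  sig = [4:1]

Hence PRS(X_Σ) =
{ [2:],  [2:1] ×2,  [2:1,1] ×2,  [2:1,1,1] ×2,  [2:1,1,2] ×3,  [2:1,2],  [2:1,2,2] ×2,  [3:] ×2,  [3:1] ×2,  [3:1,1],  [3:2,2],  [4:1] ×2 }


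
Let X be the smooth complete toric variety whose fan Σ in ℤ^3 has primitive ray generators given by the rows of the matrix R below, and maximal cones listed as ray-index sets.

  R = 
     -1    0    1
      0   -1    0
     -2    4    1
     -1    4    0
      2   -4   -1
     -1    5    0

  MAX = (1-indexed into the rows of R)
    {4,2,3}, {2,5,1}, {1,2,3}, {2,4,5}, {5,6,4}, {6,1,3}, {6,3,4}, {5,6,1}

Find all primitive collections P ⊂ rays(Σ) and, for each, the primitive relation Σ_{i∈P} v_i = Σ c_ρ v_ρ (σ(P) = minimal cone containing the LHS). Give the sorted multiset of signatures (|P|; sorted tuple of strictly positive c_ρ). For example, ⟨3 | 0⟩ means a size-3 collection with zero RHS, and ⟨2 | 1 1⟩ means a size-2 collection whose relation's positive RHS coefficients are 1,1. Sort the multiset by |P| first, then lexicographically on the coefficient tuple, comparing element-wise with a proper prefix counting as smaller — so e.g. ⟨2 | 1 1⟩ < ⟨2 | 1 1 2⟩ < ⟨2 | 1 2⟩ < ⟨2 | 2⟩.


Minimal non-faces — 3 found among 6 rays, 8 max cones:

  {3,5}:  v_{3} + v_{5} = 0  so sig = ⟨2 | 0⟩
  {1,4}:  v_{1} + v_{4} = v_{3}  so sig = ⟨2 | 1⟩
  {2,6}:  v_{2} + v_{6} = v_{4}  so sig = ⟨2 | 1⟩

Sorted signature multiset PRS(X):
[⟨2 | 0⟩, ⟨2 | 1⟩, ⟨2 | 1⟩]


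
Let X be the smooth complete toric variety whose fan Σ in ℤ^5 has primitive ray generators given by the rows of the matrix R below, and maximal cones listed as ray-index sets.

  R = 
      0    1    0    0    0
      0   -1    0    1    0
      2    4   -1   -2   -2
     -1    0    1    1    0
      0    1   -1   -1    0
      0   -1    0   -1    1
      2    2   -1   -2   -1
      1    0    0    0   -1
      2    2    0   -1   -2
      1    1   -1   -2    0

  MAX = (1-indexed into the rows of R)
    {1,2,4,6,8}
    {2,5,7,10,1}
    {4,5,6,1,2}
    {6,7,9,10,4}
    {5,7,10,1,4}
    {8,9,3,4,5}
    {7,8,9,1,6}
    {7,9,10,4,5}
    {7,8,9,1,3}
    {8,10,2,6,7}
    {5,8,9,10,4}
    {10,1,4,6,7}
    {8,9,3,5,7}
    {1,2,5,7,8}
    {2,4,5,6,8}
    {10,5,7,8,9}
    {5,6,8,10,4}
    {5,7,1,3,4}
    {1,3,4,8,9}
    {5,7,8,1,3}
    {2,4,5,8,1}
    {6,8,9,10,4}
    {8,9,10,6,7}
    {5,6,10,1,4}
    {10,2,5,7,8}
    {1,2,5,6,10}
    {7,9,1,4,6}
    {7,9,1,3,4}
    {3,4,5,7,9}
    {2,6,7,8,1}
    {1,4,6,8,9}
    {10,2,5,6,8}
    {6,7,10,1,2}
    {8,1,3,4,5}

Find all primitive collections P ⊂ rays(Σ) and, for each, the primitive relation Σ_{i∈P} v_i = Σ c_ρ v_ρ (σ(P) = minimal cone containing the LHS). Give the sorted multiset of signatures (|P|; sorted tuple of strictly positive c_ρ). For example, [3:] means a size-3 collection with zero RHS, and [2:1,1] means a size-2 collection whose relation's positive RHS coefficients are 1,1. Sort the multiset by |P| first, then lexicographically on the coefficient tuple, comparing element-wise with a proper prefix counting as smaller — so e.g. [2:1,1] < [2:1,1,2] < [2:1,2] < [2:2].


13 collections generate NE(X_Σ); each relation:

  • {3,6}:  v_{3} + v_{6} = v_{4} + v_{7} + v_{10}  ⟹  sig = [2:1,1,1]
  • {3,10}:  v_{3} + v_{10} = v_{4} + v_{5} + 2·v_{7}  ⟹  sig = [2:1,1,2]
  • {2,9}:  v_{2} + v_{9} = v_{1} + 2·v_{8}  ⟹  sig = [2:1,2]
  • {2,3}:  v_{2} + v_{3} = 2·v_{1} + v_{5} + 2·v_{8}  ⟹  sig = [2:1,2,2]
  • {2,4,10}:  v_{2} + v_{4} + v_{10} = 0  ⟹  sig = [3:]
  • {1,5,9}:  v_{1} + v_{5} + v_{9} = v_{3}  ⟹  sig = [3:1]
  • {1,8,10}:  v_{1} + v_{8} + v_{10} = v_{7}  ⟹  sig = [3:1]
  • {4,7,8}:  v_{4} + v_{7} + v_{8} = v_{9}  ⟹  sig = [3:1]
  • {2,4,7}:  v_{2} + v_{4} + v_{7} = v_{1} + v_{8}  ⟹  sig = [3:1,1]
  • {5,6,9}:  v_{5} + v_{6} + v_{9} = v_{4} + v_{8} + 2·v_{10}  ⟹  sig = [3:1,1,2]
  • {1,9,10}:  v_{1} + v_{9} + v_{10} = v_{4} + 2·v_{7}  ⟹  sig = [3:1,2]
  • {5,6,7}:  v_{5} + v_{6} + v_{7} = 2·v_{10}  ⟹  sig = [3:2]
  • {1,5,6,8}:  v_{1} + v_{5} + v_{6} + v_{8} = v_{10}  ⟹  sig = [4:1]

so the primitive-relation signature multiset is
{ [2:1,1,1],  [2:1,1,2],  [2:1,2],  [2:1,2,2],  [3:],  [3:1] ×3,  [3:1,1],  [3:1,1,2],  [3:1,2],  [3:2],  [4:1] }


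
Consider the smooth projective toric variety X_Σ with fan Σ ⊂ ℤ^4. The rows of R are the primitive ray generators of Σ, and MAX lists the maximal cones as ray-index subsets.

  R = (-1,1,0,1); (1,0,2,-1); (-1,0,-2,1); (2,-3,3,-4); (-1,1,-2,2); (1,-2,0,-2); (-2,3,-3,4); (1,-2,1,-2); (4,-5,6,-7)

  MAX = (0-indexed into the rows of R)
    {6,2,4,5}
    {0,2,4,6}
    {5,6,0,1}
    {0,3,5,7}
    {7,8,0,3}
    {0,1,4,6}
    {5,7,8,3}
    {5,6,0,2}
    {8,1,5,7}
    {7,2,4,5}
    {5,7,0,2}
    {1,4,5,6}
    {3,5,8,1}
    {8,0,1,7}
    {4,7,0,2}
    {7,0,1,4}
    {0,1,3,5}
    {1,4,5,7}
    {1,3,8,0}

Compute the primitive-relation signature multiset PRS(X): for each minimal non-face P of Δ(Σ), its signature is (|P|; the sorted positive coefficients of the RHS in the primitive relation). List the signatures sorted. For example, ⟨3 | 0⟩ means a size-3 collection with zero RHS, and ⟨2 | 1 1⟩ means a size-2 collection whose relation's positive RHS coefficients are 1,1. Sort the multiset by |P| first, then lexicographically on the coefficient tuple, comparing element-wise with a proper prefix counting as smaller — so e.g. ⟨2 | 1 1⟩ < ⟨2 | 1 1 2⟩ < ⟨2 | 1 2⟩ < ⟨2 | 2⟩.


Minimal non-faces — 12 found among 9 rays, 19 max cones:

  P={1,2}:  v_{1} + v_{2} = 0  so sig = ⟨2 | 0⟩
  P={3,6}:  v_{3} + v_{6} = 0  so sig = ⟨2 | 0⟩
  P={3,4}:  v_{3} + v_{4} = v_{7}  so sig = ⟨2 | 1⟩
  P={6,7}:  v_{6} + v_{7} = v_{4}  so sig = ⟨2 | 1⟩
  P={2,8}:  v_{2} + v_{8} = v_{3} + v_{7}  so sig = ⟨2 | 1 1⟩
  P={6,8}:  v_{6} + v_{8} = v_{1} + v_{7}  so sig = ⟨2 | 1 1⟩
  P={2,3}:  v_{2} + v_{3} = v_{0} + v_{5} + v_{7}  so sig = ⟨2 | 1 1 1⟩
  P={4,8}:  v_{4} + v_{8} = v_{1} + 2·v_{7}  so sig = ⟨2 | 1 2⟩
  P={0,4,5}:  v_{0} + v_{4} + v_{5} = v_{2}  so sig = ⟨3 | 1⟩
  P={1,3,7}:  v_{1} + v_{3} + v_{7} = v_{8}  so sig = ⟨3 | 1⟩
  P={0,5,8}:  v_{0} + v_{5} + v_{8} = 2·v_{3}  so sig = ⟨3 | 2⟩
  P={0,1,5,7}:  v_{0} + v_{1} + v_{5} + v_{7} = v_{3}  so sig = ⟨4 | 1⟩

so the primitive-relation signature multiset is
{ ⟨2 | 0⟩ ×2,  ⟨2 | 1⟩ ×2,  ⟨2 | 1 1⟩ ×2,  ⟨2 | 1 1 1⟩,  ⟨2 | 1 2⟩,  ⟨3 | 1⟩ ×2,  ⟨3 | 2⟩,  ⟨4 | 1⟩ }


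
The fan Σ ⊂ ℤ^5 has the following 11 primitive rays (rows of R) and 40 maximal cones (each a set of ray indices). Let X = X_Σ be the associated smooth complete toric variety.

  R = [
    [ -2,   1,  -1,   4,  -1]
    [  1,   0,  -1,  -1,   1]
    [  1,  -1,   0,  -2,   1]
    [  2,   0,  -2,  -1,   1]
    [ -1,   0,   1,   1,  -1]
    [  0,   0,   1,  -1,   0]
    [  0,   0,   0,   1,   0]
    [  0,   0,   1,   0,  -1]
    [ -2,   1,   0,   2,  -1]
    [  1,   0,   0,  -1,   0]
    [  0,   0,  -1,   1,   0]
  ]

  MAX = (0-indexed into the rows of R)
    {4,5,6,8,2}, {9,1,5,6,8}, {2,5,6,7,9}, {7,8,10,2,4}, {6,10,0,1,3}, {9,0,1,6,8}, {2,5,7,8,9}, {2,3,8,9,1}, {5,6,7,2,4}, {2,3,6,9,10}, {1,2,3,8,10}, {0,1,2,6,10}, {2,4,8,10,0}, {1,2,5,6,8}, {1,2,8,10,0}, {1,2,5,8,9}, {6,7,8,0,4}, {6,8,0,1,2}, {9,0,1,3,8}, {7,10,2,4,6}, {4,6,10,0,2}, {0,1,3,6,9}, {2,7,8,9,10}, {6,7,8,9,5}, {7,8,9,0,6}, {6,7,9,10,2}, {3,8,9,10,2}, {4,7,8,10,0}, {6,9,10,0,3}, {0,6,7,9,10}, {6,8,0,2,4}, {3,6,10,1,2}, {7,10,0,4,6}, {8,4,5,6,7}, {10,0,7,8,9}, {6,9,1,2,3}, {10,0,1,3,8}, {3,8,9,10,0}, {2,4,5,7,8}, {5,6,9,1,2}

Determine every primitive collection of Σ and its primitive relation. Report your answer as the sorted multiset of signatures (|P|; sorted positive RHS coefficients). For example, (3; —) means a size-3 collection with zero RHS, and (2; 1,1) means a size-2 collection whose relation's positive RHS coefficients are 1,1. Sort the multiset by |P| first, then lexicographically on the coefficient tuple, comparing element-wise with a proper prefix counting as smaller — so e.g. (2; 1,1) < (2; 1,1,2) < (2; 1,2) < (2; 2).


Δ(Σ) — 11 vertices, 16 min non-faces:

  {1,4}:  v_{1} + v_{4} = 0 ; sig = (2; —)
  {5,10}:  v_{5} + v_{10} = 0 ; sig = (2; —)
  {1,7}:  v_{1} + v_{7} = v_{9} ; sig = (2; 1)
  {4,9}:  v_{4} + v_{9} = v_{7} ; sig = (2; 1)
  {0,5}:  v_{0} + v_{5} = v_{6} + v_{8} ; sig = (2; 1,1)
  {3,4}:  v_{3} + v_{4} = v_{9} + v_{10} ; sig = (2; 1,1)
  {3,5}:  v_{3} + v_{5} = v_{1} + v_{9} ; sig = (2; 1,1)
  {3,7}:  v_{3} + v_{7} = 2·v_{9} + v_{10} ; sig = (2; 1,2)
  {0,2,9}:  v_{0} + v_{2} + v_{9} = v_{10} ; sig = (3; 1)
  {1,9,10}:  v_{1} + v_{9} + v_{10} = v_{3} ; sig = (3; 1)
  {6,8,10}:  v_{6} + v_{8} + v_{10} = v_{0} ; sig = (3; 1)
  {0,2,7}:  v_{0} + v_{2} + v_{7} = v_{4} + v_{10} ; sig = (3; 1,1)
  {3,6,8}:  v_{3} + v_{6} + v_{8} = v_{0} + v_{1} + v_{9} ; sig = (3; 1,1,1)
  {0,2,3}:  v_{0} + v_{2} + v_{3} = v_{1} + 2·v_{10} ; sig = (3; 1,2)
  {2,6,8,9}:  v_{2} + v_{6} + v_{8} + v_{9} = 0 ; sig = (4; —)
  {2,6,7,8}:  v_{2} + v_{6} + v_{7} + v_{8} = v_{4} ; sig = (4; 1)

Signatures (|P|; sorted positive RHS coefficients), sorted:
    |P|=2: 8 collections, coeffs (), (), (1), (1), (1,1), (1,1), (1,1), (1,2)
    |P|=3: 6 collections, coeffs (1), (1), (1), (1,1), (1,1,1), (1,2)
    |P|=4: 2 collections, coeffs (), (1)


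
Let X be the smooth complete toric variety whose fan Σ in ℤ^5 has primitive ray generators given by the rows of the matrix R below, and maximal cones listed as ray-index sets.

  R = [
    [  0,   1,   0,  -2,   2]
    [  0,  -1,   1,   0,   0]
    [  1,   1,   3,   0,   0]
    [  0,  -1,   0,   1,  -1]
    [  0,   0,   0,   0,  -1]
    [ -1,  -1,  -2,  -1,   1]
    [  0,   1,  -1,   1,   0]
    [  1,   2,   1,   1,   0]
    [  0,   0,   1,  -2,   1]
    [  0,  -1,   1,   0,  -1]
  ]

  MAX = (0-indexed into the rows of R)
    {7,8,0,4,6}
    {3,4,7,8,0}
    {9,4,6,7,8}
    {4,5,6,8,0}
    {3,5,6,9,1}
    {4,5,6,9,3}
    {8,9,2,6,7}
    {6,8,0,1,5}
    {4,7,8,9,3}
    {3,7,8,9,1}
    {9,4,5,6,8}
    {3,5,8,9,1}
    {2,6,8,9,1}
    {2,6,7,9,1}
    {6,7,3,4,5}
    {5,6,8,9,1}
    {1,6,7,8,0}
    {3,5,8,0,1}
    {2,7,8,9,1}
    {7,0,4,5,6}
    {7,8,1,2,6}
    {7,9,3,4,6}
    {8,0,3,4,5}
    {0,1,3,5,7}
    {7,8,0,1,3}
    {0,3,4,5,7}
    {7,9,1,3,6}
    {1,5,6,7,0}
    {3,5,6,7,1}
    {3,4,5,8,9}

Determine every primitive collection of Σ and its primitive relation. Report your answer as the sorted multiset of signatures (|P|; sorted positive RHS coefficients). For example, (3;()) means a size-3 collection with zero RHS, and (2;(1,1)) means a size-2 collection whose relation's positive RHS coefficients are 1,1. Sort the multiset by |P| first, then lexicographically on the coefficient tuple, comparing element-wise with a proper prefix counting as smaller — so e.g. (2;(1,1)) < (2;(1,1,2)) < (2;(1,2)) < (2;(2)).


11 minimal non-faces of Δ(Σ) (on 10 rays):

  {0,9}:  v_{0} + v_{9} = v_{8}  ⟹  sig = (2;(1))
  {1,4}:  v_{1} + v_{4} = v_{9}  ⟹  sig = (2;(1))
  {2,3}:  v_{2} + v_{3} = v_{1} + v_{7} + v_{9}  ⟹  sig = (2;(1,1,1))
  {2,5}:  v_{2} + v_{5} = v_{1} + v_{6} + v_{8}  ⟹  sig = (2;(1,1,1))
  {0,2}:  v_{0} + v_{2} = v_{1} + v_{6} + v_{7} + 2·v_{8}  ⟹  sig = (2;(1,1,1,2))
  {2,4}:  v_{2} + v_{4} = v_{6} + v_{7} + v_{8} + 2·v_{9}  ⟹  sig = (2;(1,1,1,2))
  {3,6,8}:  v_{3} + v_{6} + v_{8} = 0  ⟹  sig = (3;())
  {5,7,9}:  v_{5} + v_{7} + v_{9} = 0  ⟹  sig = (3;())
  {5,7,8}:  v_{5} + v_{7} + v_{8} = v_{0}  ⟹  sig = (3;(1))
  {0,3,6}:  v_{0} + v_{3} + v_{6} = v_{5} + v_{7}  ⟹  sig = (3;(1,1))
  {1,6,7,8,9}:  v_{1} + v_{6} + v_{7} + v_{8} + v_{9} = v_{2}  ⟹  sig = (5;(1))

Signatures (|P|; sorted positive RHS coefficients), sorted:
{ (2;(1)) ×2,  (2;(1,1,1)) ×2,  (2;(1,1,1,2)) ×2,  (3;()) ×2,  (3;(1)),  (3;(1,1)),  (5;(1)) }


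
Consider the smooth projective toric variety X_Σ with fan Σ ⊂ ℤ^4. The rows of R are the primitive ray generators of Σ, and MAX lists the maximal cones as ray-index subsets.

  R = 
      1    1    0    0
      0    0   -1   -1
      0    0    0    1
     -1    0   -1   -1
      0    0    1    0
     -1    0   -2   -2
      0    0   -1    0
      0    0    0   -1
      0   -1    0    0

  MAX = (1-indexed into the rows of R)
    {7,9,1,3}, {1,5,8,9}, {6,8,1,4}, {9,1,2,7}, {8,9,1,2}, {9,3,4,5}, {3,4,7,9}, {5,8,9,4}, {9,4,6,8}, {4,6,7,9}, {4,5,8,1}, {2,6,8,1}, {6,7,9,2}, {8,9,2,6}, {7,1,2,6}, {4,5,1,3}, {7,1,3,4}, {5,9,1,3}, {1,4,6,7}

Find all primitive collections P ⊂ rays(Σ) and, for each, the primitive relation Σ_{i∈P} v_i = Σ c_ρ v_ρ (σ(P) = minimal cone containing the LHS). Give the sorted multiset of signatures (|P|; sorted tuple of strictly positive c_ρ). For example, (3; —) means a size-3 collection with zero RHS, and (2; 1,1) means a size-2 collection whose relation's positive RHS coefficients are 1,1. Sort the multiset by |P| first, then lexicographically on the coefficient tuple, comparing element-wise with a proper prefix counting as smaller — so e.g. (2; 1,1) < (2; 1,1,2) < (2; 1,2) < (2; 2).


Primitive collections (10):

  {3,8}:  v_{3} + v_{8} = 0 ; sig = (2; —)
  {5,7}:  v_{5} + v_{7} = 0 ; sig = (2; —)
  {2,3}:  v_{2} + v_{3} = v_{7} ; sig = (2; 1)
  {2,4}:  v_{2} + v_{4} = v_{6} ; sig = (2; 1)
  {2,5}:  v_{2} + v_{5} = v_{8} ; sig = (2; 1)
  {7,8}:  v_{7} + v_{8} = v_{2} ; sig = (2; 1)
  {3,6}:  v_{3} + v_{6} = v_{4} + v_{7} ; sig = (2; 1,1)
  {5,6}:  v_{5} + v_{6} = v_{4} + v_{8} ; sig = (2; 1,1)
  {1,4,9}:  v_{1} + v_{4} + v_{9} = v_{2} ; sig = (3; 1)
  {1,6,9}:  v_{1} + v_{6} + v_{9} = 2·v_{2} ; sig = (3; 2)

Sorted signature multiset PRS(X):
    |P|=2: 8 collections, coeffs (), (), (1), (1), (1), (1), (1,1), (1,1)
    |P|=3: 2 collections, coeffs (1), (2)
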